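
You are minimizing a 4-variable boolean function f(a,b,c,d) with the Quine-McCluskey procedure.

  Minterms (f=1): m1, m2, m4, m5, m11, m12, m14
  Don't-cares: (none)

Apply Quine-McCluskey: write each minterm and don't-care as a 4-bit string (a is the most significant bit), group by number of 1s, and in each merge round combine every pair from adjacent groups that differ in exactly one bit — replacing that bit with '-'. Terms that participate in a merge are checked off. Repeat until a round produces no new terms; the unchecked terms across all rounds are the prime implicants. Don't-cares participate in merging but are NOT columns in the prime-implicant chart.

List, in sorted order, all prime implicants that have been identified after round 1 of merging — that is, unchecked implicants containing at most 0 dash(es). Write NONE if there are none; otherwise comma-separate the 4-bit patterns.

0010, 1011

size-2^0 implicants → 0001(✓)  0010  0100(✓)  0101(✓)  1011  1100(✓)  1110(✓)
size-2^1 implicants → -100  0-01  010-  11-0
Unchecked terms (primes): -100, 0-01, 0010, 010-, 1011, 11-0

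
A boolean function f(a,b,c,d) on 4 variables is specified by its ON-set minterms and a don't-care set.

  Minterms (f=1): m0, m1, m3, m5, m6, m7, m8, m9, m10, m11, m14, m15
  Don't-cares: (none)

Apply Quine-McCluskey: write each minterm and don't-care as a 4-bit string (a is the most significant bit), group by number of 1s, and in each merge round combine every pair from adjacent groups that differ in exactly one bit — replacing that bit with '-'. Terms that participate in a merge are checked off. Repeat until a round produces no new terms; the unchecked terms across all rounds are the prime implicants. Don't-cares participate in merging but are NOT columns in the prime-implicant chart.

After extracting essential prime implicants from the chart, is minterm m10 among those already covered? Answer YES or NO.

NO

Round 0: 0000✓ 0001✓ 0011✓ 0101✓ 0110✓ 0111✓ 1000✓ 1001✓ 1010✓ 1011✓ 1110✓ 1111✓
Round 1: -000✓ -001✓ -011✓ -110✓ -111✓ 0-01✓ 0-11✓ 00-1✓ 000-✓ 01-1✓ 011-✓ 1-10✓ 1-11✓ 10-0✓ 10-1✓ 100-✓ 101-✓ 111-✓
Round 2: --11 -0-1 -00- -11- 0--1 1-1- 10--
PIs = {--11, -0-1, -00-, -11-, 0--1, 1-1-, 10--}
Coverage chart:
  m0: -00- ←essential
  m1: -0-1,-00-,0--1
  m3: --11,-0-1,0--1
  m5: 0--1 ←essential
  m6: -11- ←essential
  m7: --11,-11-,0--1
  m8: -00-,10--
  m9: -0-1,-00-,10--
  m10: 1-1-,10--
  m11: --11,-0-1,1-1-,10--
  m14: -11-,1-1-
  m15: --11,-11-,1-1-
Essential: -00-, -11-, 0--1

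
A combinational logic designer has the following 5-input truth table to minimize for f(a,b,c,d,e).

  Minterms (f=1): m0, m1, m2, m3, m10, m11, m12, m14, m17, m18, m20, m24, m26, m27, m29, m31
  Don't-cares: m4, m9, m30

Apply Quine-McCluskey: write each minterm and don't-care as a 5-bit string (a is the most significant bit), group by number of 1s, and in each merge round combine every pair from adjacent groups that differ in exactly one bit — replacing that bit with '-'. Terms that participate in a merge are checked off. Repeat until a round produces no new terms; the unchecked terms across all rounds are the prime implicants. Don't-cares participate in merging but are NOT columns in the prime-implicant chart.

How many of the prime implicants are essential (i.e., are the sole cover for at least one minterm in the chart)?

5

Round 0: 00000✓ 00001✓ 00010✓ 00011✓ 00100✓ 01001✓ 01010✓ 01011✓ 01100✓ 01110✓ 10001✓ 10010✓ 10100✓ 11000✓ 11010✓ 11011✓ 11101✓ 11110✓ 11111✓
Round 1: -0001 -0010✓ -0100 -1010✓ -1011✓ -1110✓ 0-001✓ 0-010✓ 0-011✓ 0-100 00-00 000-0✓ 000-1✓ 0000-✓ 0001-✓ 01-10✓ 010-1✓ 0101-✓ 011-0 1-010✓ 11-10✓ 11-11✓ 110-0 1101-✓ 111-1 1111-✓
Round 2: --010 -1-10 -101- 0-0-1 0-01- 000-- 11-1-
PIs = {--010, -0001, -0100, -1-10, -101-, 0-0-1, 0-01-, 0-100, 00-00, 000--, 011-0, 11-1-, 110-0, 111-1}
Coverage chart:
  m0: 00-00,000--
  m1: -0001,0-0-1,000--
  m2: --010,0-01-,000--
  m3: 0-0-1,0-01-,000--
  m10: --010,-1-10,-101-,0-01-
  m11: -101-,0-0-1,0-01-
  m12: 0-100,011-0
  m14: -1-10,011-0
  m17: -0001 ←essential
  m18: --010 ←essential
  m20: -0100 ←essential
  m24: 110-0 ←essential
  m26: --010,-1-10,-101-,11-1-,110-0
  m27: -101-,11-1-
  m29: 111-1 ←essential
  m31: 11-1-,111-1
Essential: --010, -0001, -0100, 110-0, 111-1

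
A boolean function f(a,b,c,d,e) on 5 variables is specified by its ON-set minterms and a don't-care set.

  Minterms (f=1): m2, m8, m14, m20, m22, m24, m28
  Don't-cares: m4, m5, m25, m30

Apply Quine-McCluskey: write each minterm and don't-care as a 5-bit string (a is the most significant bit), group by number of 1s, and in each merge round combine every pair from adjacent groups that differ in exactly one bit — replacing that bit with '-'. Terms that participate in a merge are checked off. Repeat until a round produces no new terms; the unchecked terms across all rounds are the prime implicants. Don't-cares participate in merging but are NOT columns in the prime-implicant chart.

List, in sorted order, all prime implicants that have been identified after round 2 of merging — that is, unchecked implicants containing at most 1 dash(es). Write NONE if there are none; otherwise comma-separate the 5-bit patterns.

-0100, -1000, -1110, 00010, 0010-, 11-00, 1100-

size-2^0 implicants → 00010  00100(✓)  00101(✓)  01000(✓)  01110(✓)  10100(✓)  10110(✓)  11000(✓)  11001(✓)  11100(✓)  11110(✓)
size-2^1 implicants → -0100  -1000  -1110  0010-  1-100(✓)  1-110(✓)  101-0(✓)  11-00  1100-  111-0(✓)
size-2^2 implicants → 1-1-0
Unchecked terms (primes): -0100, -1000, -1110, 00010, 0010-, 1-1-0, 11-00, 1100-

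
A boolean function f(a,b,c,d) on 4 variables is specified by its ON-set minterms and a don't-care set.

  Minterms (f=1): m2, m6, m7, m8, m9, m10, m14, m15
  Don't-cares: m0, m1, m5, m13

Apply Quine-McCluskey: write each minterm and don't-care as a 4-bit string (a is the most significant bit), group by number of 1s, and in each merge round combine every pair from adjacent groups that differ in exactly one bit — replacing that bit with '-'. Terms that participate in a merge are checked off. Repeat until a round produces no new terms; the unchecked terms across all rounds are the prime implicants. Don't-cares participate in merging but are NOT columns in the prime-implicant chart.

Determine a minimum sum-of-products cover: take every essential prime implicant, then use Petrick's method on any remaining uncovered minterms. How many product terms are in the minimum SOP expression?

3

[col 0] 0000*, 0001*, 0010*, 0101*, 0110*, 0111*, 1000*, 1001*, 1010*, 1101*, 1110*, 1111*
[col 1] -000*, -001*, -010*, -101*, -110*, -111*, 0-01*, 0-10*, 00-0*, 000-*, 01-1*, 011-*, 1-01*, 1-10*, 10-0*, 100-*, 11-1*, 111-*
[col 2] --01, --10, -0-0, -00-, -1-1, -11-
Prime implicants: --01, --10, -0-0, -00-, -1-1, -11-
PI chart (minterm → PIs covering it):
  2 | --10,-0-0
  6 | --10,-11-
  7 | -1-1,-11-
  8 | -0-0,-00-
  9 | --01,-00-
  10 | --10,-0-0
  14 | --10,-11-
  15 | -1-1,-11-
(no essential prime implicants)
Petrick residual → --01, -0-0, -11-
Minimum SOP uses 3 PIs: c'd + b'd' + bc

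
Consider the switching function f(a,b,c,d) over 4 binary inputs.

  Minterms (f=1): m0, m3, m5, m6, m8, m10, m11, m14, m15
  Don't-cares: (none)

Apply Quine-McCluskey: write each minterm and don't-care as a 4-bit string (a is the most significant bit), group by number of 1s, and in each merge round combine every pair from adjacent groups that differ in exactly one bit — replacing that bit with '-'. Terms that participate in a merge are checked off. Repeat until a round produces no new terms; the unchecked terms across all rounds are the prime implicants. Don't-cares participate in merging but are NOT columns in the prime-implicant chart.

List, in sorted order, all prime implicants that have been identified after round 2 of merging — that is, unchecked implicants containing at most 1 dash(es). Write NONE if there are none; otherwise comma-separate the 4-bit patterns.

-000, -011, -110, 0101, 10-0

size-2^0 implicants → 0000(✓)  0011(✓)  0101  0110(✓)  1000(✓)  1010(✓)  1011(✓)  1110(✓)  1111(✓)
size-2^1 implicants → -000  -011  -110  1-10(✓)  1-11(✓)  10-0  101-(✓)  111-(✓)
size-2^2 implicants → 1-1-
Unchecked terms (primes): -000, -011, -110, 0101, 1-1-, 10-0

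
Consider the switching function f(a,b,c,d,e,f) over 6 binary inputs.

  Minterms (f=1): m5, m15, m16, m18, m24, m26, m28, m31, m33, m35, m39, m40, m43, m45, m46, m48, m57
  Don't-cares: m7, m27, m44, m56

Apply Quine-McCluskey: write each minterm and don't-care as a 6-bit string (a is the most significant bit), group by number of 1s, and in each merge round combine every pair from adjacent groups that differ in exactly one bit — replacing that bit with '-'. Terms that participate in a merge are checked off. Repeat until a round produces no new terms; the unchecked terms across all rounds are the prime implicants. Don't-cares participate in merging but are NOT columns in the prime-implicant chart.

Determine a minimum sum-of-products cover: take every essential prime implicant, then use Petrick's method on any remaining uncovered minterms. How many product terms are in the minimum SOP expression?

[col 0] 000101*, 000111*, 001111*, 010000*, 010010*, 011000*, 011010*, 011011*, 011100*, 011111*, 100001*, 100011*, 100111*, 101000*, 101011*, 101100*, 101101*, 101110*, 110000*, 111000*, 111001*
[col 1] -00111, -10000*, -11000*, 0-1111, 00-111, 0001-1, 01-000*, 01-010*, 0100-0*, 011-00, 011-11, 0110-0*, 01101-, 1-1000, 10-011, 100-11, 1000-1, 101-00, 1011-0, 10110-, 11-000*, 11100-
[col 2] -1-000, 01-0-0
Prime implicants: -00111, -1-000, 0-1111, 00-111, 0001-1, 01-0-0, 011-00, 011-11, 01101-, 1-1000, 10-011, 100-11, 1000-1, 101-00, 1011-0, 10110-, 11100-
PI chart (minterm → PIs covering it):
  5 | 0001-1  (sole → essential)
  15 | 0-1111,00-111
  16 | -1-000,01-0-0
  18 | 01-0-0  (sole → essential)
  24 | -1-000,01-0-0,011-00
  26 | 01-0-0,01101-
  28 | 011-00  (sole → essential)
  31 | 0-1111,011-11
  33 | 1000-1  (sole → essential)
  35 | 10-011,100-11,1000-1
  39 | -00111,100-11
  40 | 1-1000,101-00
  43 | 10-011  (sole → essential)
  45 | 10110-  (sole → essential)
  46 | 1011-0  (sole → essential)
  48 | -1-000  (sole → essential)
  57 | 11100-  (sole → essential)
Essential prime implicants: -1-000, 0001-1, 01-0-0, 011-00, 10-011, 1000-1, 1011-0, 10110-, 11100-
Petrick residual → -00111, 0-1111, 1-1000
Minimum SOP uses 12 PIs: b'c'def + bd'e'f' + a'cdef + a'b'c'df + a'bd'f' + a'bce'f' + acd'e'f' + ab'd'ef + ab'c'd'f + ab'cdf' + ab'cde' + abcd'e'

12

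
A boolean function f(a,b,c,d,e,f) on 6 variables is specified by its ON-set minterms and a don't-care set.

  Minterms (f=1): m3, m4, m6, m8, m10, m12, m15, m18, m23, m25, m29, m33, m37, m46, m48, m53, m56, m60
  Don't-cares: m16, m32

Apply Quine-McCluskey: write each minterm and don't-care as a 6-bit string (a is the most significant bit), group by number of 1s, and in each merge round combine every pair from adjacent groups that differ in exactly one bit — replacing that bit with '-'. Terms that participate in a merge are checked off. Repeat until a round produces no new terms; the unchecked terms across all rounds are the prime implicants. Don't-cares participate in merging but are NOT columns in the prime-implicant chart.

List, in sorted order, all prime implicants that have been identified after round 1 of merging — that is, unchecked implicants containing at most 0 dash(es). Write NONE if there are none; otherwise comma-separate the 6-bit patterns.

000011, 001111, 010111, 101110

[col 0] 000011, 000100*, 000110*, 001000*, 001010*, 001100*, 001111, 010000*, 010010*, 010111, 011001*, 011101*, 100000*, 100001*, 100101*, 101110, 110000*, 110101*, 111000*, 111100*
[col 1] -10000, 00-100, 0001-0, 001-00, 0010-0, 0100-0, 011-01, 1-0000, 1-0101, 100-01, 10000-, 11-000, 111-00
Prime implicants: -10000, 00-100, 000011, 0001-0, 001-00, 0010-0, 001111, 0100-0, 010111, 011-01, 1-0000, 1-0101, 100-01, 10000-, 101110, 11-000, 111-00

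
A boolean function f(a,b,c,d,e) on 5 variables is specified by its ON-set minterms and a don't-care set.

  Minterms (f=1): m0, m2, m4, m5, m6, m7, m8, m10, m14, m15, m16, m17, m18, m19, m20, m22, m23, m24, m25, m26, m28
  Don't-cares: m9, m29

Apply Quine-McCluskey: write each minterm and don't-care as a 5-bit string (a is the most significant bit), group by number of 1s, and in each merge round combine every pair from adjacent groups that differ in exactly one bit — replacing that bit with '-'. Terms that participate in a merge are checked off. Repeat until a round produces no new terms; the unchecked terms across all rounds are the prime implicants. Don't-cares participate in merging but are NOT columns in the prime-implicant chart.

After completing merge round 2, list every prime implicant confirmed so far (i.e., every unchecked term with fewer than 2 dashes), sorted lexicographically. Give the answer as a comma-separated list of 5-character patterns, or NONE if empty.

NONE

Round 0: 00000✓ 00010✓ 00100✓ 00101✓ 00110✓ 00111✓ 01000✓ 01001✓ 01010✓ 01110✓ 01111✓ 10000✓ 10001✓ 10010✓ 10011✓ 10100✓ 10110✓ 10111✓ 11000✓ 11001✓ 11010✓ 11100✓ 11101✓
Round 1: -0000✓ -0010✓ -0100✓ -0110✓ -0111✓ -1000✓ -1001✓ -1010✓ 0-000✓ 0-010✓ 0-110✓ 0-111✓ 00-00✓ 00-10✓ 000-0✓ 001-0✓ 001-1✓ 0010-✓ 0011-✓ 01-10✓ 010-0✓ 0100-✓ 0111-✓ 1-000✓ 1-001✓ 1-010✓ 1-100✓ 10-00✓ 10-10✓ 10-11✓ 100-0✓ 100-1✓ 1000-✓ 1001-✓ 101-0✓ 1011-✓ 11-00✓ 11-01✓ 110-0✓ 1100-✓ 1110-✓
Round 2: --000✓ --010✓ -0-00✓ -0-10✓ -00-0✓ -01-0✓ -011- -10-0✓ -100- 0--10 0-0-0✓ 0-11- 00--0✓ 001-- 1--00 1-0-0✓ 1-00- 10--0✓ 10-1- 100-- 11-0-
Round 3: --0-0 -0--0
PIs = {--0-0, -0--0, -011-, -100-, 0--10, 0-11-, 001--, 1--00, 1-00-, 10-1-, 100--, 11-0-}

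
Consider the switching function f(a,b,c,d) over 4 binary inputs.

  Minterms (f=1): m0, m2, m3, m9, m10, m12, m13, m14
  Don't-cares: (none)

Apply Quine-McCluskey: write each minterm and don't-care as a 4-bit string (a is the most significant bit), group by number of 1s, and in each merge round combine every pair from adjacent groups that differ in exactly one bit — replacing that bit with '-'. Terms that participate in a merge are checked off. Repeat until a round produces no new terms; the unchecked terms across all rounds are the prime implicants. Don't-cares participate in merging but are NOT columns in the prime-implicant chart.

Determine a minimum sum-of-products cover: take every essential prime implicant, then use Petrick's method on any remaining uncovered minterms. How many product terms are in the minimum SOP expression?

[col 0] 0000*, 0010*, 0011*, 1001*, 1010*, 1100*, 1101*, 1110*
[col 1] -010, 00-0, 001-, 1-01, 1-10, 11-0, 110-
Prime implicants: -010, 00-0, 001-, 1-01, 1-10, 11-0, 110-
PI chart (minterm → PIs covering it):
  0 | 00-0  (sole → essential)
  2 | -010,00-0,001-
  3 | 001-  (sole → essential)
  9 | 1-01  (sole → essential)
  10 | -010,1-10
  12 | 11-0,110-
  13 | 1-01,110-
  14 | 1-10,11-0
Essential prime implicants: 00-0, 001-, 1-01
Petrick residual → -010, 11-0
Minimum SOP uses 5 PIs: b'cd' + a'b'd' + a'b'c + ac'd + abd'

5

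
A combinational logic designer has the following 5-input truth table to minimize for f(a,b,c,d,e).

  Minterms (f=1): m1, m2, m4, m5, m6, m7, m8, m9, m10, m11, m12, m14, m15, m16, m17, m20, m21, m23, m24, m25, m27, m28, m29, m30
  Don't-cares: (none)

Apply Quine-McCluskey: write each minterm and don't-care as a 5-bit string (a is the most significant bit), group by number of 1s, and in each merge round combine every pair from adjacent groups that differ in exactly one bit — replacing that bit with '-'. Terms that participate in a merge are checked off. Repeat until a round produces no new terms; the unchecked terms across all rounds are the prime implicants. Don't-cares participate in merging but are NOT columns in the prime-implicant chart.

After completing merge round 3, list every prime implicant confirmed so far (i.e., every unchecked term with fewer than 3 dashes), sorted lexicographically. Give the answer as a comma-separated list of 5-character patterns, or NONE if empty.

Round 0: 00001✓ 00010✓ 00100✓ 00101✓ 00110✓ 00111✓ 01000✓ 01001✓ 01010✓ 01011✓ 01100✓ 01110✓ 01111✓ 10000✓ 10001✓ 10100✓ 10101✓ 10111✓ 11000✓ 11001✓ 11011✓ 11100✓ 11101✓ 11110✓
Round 1: -0001✓ -0100✓ -0101✓ -0111✓ -1000✓ -1001✓ -1011✓ -1100✓ -1110✓ 0-001✓ 0-010✓ 0-100✓ 0-110✓ 0-111✓ 00-01✓ 00-10✓ 001-0✓ 001-1✓ 0010-✓ 0011-✓ 01-00✓ 01-10✓ 01-11✓ 010-0✓ 010-1✓ 0100-✓ 0101-✓ 011-0✓ 0111-✓ 1-000✓ 1-001✓ 1-100✓ 1-101✓ 10-00✓ 10-01✓ 1000-✓ 101-1✓ 1010-✓ 11-00✓ 11-01✓ 110-1✓ 1100-✓ 111-0✓ 1110-✓
Round 2: --001 --100 -0-01 -01-1 -010- -1-00 -10-1 -100- -11-0 0--10 0-1-0 0-11- 001-- 01--0 01-1- 010-- 1--00✓ 1--01✓ 1-00-✓ 1-10-✓ 10-0-✓ 11-0-✓
Round 3: 1--0-
PIs = {--001, --100, -0-01, -01-1, -010-, -1-00, -10-1, -100-, -11-0, 0--10, 0-1-0, 0-11-, 001--, 01--0, 01-1-, 010--, 1--0-}

--001, --100, -0-01, -01-1, -010-, -1-00, -10-1, -100-, -11-0, 0--10, 0-1-0, 0-11-, 001--, 01--0, 01-1-, 010--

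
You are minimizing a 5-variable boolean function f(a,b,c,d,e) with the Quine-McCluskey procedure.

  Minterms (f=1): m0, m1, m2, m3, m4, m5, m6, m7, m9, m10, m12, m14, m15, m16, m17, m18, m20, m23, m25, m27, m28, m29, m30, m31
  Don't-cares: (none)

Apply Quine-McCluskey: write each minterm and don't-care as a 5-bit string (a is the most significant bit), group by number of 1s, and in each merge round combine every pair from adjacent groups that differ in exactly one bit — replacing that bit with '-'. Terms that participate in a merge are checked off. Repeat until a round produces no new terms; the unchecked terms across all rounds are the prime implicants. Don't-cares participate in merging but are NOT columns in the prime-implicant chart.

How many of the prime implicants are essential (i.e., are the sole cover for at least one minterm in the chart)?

size-2^0 implicants → 00000(✓)  00001(✓)  00010(✓)  00011(✓)  00100(✓)  00101(✓)  00110(✓)  00111(✓)  01001(✓)  01010(✓)  01100(✓)  01110(✓)  01111(✓)  10000(✓)  10001(✓)  10010(✓)  10100(✓)  10111(✓)  11001(✓)  11011(✓)  11100(✓)  11101(✓)  11110(✓)  11111(✓)
size-2^1 implicants → -0000(✓)  -0001(✓)  -0010(✓)  -0100(✓)  -0111(✓)  -1001(✓)  -1100(✓)  -1110(✓)  -1111(✓)  0-001(✓)  0-010(✓)  0-100(✓)  0-110(✓)  0-111(✓)  00-00(✓)  00-01(✓)  00-10(✓)  00-11(✓)  000-0(✓)  000-1(✓)  0000-(✓)  0001-(✓)  001-0(✓)  001-1(✓)  0010-(✓)  0011-(✓)  01-10(✓)  011-0(✓)  0111-(✓)  1-001(✓)  1-100(✓)  1-111(✓)  10-00(✓)  100-0(✓)  1000-(✓)  11-01(✓)  11-11(✓)  110-1(✓)  111-0(✓)  111-1(✓)  1110-(✓)  1111-(✓)
size-2^2 implicants → --001  --100  --111  -0-00  -00-0  -000-  -11-0  -111-  0--10  0-1-0  0-11-  00--0(✓)  00--1(✓)  00-0-(✓)  00-1-(✓)  000--(✓)  001--(✓)  11--1  111--
size-2^3 implicants → 00---
Unchecked terms (primes): --001, --100, --111, -0-00, -00-0, -000-, -11-0, -111-, 0--10, 0-1-0, 0-11-, 00---, 11--1, 111--
Minterm coverage:
  m0 ⊆ -0-00,-00-0,-000-,00---
  m1 ⊆ --001,-000-,00---
  m2 ⊆ -00-0,0--10,00---
  m3 ⊆ 00--- [E]
  m4 ⊆ --100,-0-00,0-1-0,00---
  m5 ⊆ 00--- [E]
  m6 ⊆ 0--10,0-1-0,0-11-,00---
  m7 ⊆ --111,0-11-,00---
  m9 ⊆ --001 [E]
  m10 ⊆ 0--10 [E]
  m12 ⊆ --100,-11-0,0-1-0
  m14 ⊆ -11-0,-111-,0--10,0-1-0,0-11-
  m15 ⊆ --111,-111-,0-11-
  m16 ⊆ -0-00,-00-0,-000-
  m17 ⊆ --001,-000-
  m18 ⊆ -00-0 [E]
  m20 ⊆ --100,-0-00
  m23 ⊆ --111 [E]
  m25 ⊆ --001,11--1
  m27 ⊆ 11--1 [E]
  m28 ⊆ --100,-11-0,111--
  m29 ⊆ 11--1,111--
  m30 ⊆ -11-0,-111-,111--
  m31 ⊆ --111,-111-,11--1,111--
E = {--001, --111, -00-0, 0--10, 00---, 11--1}

6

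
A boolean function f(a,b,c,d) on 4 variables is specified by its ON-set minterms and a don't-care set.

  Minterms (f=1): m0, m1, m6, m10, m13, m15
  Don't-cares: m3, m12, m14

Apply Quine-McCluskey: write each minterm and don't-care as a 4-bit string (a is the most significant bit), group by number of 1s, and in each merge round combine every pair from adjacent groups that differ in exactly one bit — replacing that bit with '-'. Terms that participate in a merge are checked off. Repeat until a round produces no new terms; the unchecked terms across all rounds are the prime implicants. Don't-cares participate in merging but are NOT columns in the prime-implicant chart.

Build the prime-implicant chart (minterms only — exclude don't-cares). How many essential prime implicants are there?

[col 0] 0000*, 0001*, 0011*, 0110*, 1010*, 1100*, 1101*, 1110*, 1111*
[col 1] -110, 00-1, 000-, 1-10, 11-0*, 11-1*, 110-*, 111-*
[col 2] 11--
Prime implicants: -110, 00-1, 000-, 1-10, 11--
PI chart (minterm → PIs covering it):
  0 | 000-  (sole → essential)
  1 | 00-1,000-
  6 | -110  (sole → essential)
  10 | 1-10  (sole → essential)
  13 | 11--  (sole → essential)
  15 | 11--  (sole → essential)
Essential prime implicants: -110, 000-, 1-10, 11--

4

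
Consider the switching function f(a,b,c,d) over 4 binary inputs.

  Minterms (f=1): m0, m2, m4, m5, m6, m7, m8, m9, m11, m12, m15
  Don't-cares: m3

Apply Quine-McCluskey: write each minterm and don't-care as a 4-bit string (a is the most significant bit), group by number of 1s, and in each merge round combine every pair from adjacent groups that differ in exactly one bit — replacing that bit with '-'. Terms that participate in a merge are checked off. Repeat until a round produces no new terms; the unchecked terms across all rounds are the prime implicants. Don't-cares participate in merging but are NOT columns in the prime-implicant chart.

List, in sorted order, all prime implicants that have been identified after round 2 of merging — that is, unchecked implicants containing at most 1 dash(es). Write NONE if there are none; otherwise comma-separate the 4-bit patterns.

size-2^0 implicants → 0000(✓)  0010(✓)  0011(✓)  0100(✓)  0101(✓)  0110(✓)  0111(✓)  1000(✓)  1001(✓)  1011(✓)  1100(✓)  1111(✓)
size-2^1 implicants → -000(✓)  -011(✓)  -100(✓)  -111(✓)  0-00(✓)  0-10(✓)  0-11(✓)  00-0(✓)  001-(✓)  01-0(✓)  01-1(✓)  010-(✓)  011-(✓)  1-00(✓)  1-11(✓)  10-1  100-
size-2^2 implicants → --00  --11  0--0  0-1-  01--
Unchecked terms (primes): --00, --11, 0--0, 0-1-, 01--, 10-1, 100-

10-1, 100-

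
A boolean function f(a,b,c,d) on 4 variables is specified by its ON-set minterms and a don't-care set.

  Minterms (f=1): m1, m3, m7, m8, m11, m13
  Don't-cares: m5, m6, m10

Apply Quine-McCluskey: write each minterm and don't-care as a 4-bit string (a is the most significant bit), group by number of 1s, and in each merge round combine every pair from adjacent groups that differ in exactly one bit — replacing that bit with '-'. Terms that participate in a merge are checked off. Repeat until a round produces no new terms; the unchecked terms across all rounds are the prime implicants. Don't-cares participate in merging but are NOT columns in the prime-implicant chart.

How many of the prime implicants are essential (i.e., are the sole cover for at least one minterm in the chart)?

3

[col 0] 0001*, 0011*, 0101*, 0110*, 0111*, 1000*, 1010*, 1011*, 1101*
[col 1] -011, -101, 0-01*, 0-11*, 00-1*, 01-1*, 011-, 10-0, 101-
[col 2] 0--1
Prime implicants: -011, -101, 0--1, 011-, 10-0, 101-
PI chart (minterm → PIs covering it):
  1 | 0--1  (sole → essential)
  3 | -011,0--1
  7 | 0--1,011-
  8 | 10-0  (sole → essential)
  11 | -011,101-
  13 | -101  (sole → essential)
Essential prime implicants: -101, 0--1, 10-0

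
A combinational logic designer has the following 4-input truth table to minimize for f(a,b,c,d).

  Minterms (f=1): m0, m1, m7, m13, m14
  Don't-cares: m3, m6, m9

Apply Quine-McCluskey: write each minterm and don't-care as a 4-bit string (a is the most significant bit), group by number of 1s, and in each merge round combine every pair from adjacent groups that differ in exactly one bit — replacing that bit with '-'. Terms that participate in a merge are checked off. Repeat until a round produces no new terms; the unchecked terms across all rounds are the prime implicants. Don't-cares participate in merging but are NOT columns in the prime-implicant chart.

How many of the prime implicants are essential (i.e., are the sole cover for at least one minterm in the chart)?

3

[col 0] 0000*, 0001*, 0011*, 0110*, 0111*, 1001*, 1101*, 1110*
[col 1] -001, -110, 0-11, 00-1, 000-, 011-, 1-01
Prime implicants: -001, -110, 0-11, 00-1, 000-, 011-, 1-01
PI chart (minterm → PIs covering it):
  0 | 000-  (sole → essential)
  1 | -001,00-1,000-
  7 | 0-11,011-
  13 | 1-01  (sole → essential)
  14 | -110  (sole → essential)
Essential prime implicants: -110, 000-, 1-01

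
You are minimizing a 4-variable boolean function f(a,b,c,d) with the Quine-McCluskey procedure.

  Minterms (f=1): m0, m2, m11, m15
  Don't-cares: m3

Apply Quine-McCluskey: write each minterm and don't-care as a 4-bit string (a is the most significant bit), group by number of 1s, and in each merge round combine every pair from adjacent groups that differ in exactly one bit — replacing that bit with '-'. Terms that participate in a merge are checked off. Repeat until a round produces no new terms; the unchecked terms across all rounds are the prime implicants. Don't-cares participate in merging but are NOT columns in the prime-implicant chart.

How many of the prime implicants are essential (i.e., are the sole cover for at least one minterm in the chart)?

2

Round 0: 0000✓ 0010✓ 0011✓ 1011✓ 1111✓
Round 1: -011 00-0 001- 1-11
PIs = {-011, 00-0, 001-, 1-11}
Coverage chart:
  m0: 00-0 ←essential
  m2: 00-0,001-
  m11: -011,1-11
  m15: 1-11 ←essential
Essential: 00-0, 1-11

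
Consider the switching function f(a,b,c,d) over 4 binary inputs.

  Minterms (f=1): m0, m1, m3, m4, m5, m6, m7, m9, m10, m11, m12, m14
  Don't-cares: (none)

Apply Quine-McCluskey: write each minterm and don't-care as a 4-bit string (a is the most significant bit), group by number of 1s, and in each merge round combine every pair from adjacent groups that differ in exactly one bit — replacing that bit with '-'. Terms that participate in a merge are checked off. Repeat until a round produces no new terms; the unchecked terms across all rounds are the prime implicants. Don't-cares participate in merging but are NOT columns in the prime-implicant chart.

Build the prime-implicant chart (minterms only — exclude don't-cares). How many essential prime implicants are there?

3

size-2^0 implicants → 0000(✓)  0001(✓)  0011(✓)  0100(✓)  0101(✓)  0110(✓)  0111(✓)  1001(✓)  1010(✓)  1011(✓)  1100(✓)  1110(✓)
size-2^1 implicants → -001(✓)  -011(✓)  -100(✓)  -110(✓)  0-00(✓)  0-01(✓)  0-11(✓)  00-1(✓)  000-(✓)  01-0(✓)  01-1(✓)  010-(✓)  011-(✓)  1-10  10-1(✓)  101-  11-0(✓)
size-2^2 implicants → -0-1  -1-0  0--1  0-0-  01--
Unchecked terms (primes): -0-1, -1-0, 0--1, 0-0-, 01--, 1-10, 101-
Minterm coverage:
  m0 ⊆ 0-0- [E]
  m1 ⊆ -0-1,0--1,0-0-
  m3 ⊆ -0-1,0--1
  m4 ⊆ -1-0,0-0-,01--
  m5 ⊆ 0--1,0-0-,01--
  m6 ⊆ -1-0,01--
  m7 ⊆ 0--1,01--
  m9 ⊆ -0-1 [E]
  m10 ⊆ 1-10,101-
  m11 ⊆ -0-1,101-
  m12 ⊆ -1-0 [E]
  m14 ⊆ -1-0,1-10
E = {-0-1, -1-0, 0-0-}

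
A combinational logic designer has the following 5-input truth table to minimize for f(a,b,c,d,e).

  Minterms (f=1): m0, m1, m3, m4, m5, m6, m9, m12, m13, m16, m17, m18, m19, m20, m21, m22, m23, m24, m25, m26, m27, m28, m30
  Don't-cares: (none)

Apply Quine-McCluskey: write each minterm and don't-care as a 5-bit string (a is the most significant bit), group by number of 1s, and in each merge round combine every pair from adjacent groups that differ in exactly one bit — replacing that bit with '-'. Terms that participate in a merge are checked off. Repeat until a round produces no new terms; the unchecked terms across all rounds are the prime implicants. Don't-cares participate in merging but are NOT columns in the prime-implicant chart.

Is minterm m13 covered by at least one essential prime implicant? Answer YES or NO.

NO

Round 0: 00000✓ 00001✓ 00011✓ 00100✓ 00101✓ 00110✓ 01001✓ 01100✓ 01101✓ 10000✓ 10001✓ 10010✓ 10011✓ 10100✓ 10101✓ 10110✓ 10111✓ 11000✓ 11001✓ 11010✓ 11011✓ 11100✓ 11110✓
Round 1: -0000✓ -0001✓ -0011✓ -0100✓ -0101✓ -0110✓ -1001✓ -1100✓ 0-001✓ 0-100✓ 0-101✓ 00-00✓ 00-01✓ 000-1✓ 0000-✓ 001-0✓ 0010-✓ 01-01✓ 0110-✓ 1-000✓ 1-001✓ 1-010✓ 1-011✓ 1-100✓ 1-110✓ 10-00✓ 10-01✓ 10-10✓ 10-11✓ 100-0✓ 100-1✓ 1000-✓ 1001-✓ 101-0✓ 101-1✓ 1010-✓ 1011-✓ 11-00✓ 11-10✓ 110-0✓ 110-1✓ 1100-✓ 1101-✓ 111-0✓
Round 2: --001 --100 -0-00✓ -0-01✓ -00-1 -000-✓ -01-0 -010-✓ 0--01 0-10- 00-0-✓ 1--00✓ 1--10✓ 1-0-0✓ 1-0-1✓ 1-00-✓ 1-01-✓ 1-1-0✓ 10--0✓ 10--1✓ 10-0-✓ 10-1-✓ 100--✓ 101--✓ 11--0✓ 110--✓
Round 3: -0-0- 1---0 1-0-- 10---
PIs = {--001, --100, -0-0-, -00-1, -01-0, 0--01, 0-10-, 1---0, 1-0--, 10---}
Coverage chart:
  m0: -0-0- ←essential
  m1: --001,-0-0-,-00-1,0--01
  m3: -00-1 ←essential
  m4: --100,-0-0-,-01-0,0-10-
  m5: -0-0-,0--01,0-10-
  m6: -01-0 ←essential
  m9: --001,0--01
  m12: --100,0-10-
  m13: 0--01,0-10-
  m16: -0-0-,1---0,1-0--,10---
  m17: --001,-0-0-,-00-1,1-0--,10---
  m18: 1---0,1-0--,10---
  m19: -00-1,1-0--,10---
  m20: --100,-0-0-,-01-0,1---0,10---
  m21: -0-0-,10---
  m22: -01-0,1---0,10---
  m23: 10--- ←essential
  m24: 1---0,1-0--
  m25: --001,1-0--
  m26: 1---0,1-0--
  m27: 1-0-- ←essential
  m28: --100,1---0
  m30: 1---0 ←essential
Essential: -0-0-, -00-1, -01-0, 1---0, 1-0--, 10---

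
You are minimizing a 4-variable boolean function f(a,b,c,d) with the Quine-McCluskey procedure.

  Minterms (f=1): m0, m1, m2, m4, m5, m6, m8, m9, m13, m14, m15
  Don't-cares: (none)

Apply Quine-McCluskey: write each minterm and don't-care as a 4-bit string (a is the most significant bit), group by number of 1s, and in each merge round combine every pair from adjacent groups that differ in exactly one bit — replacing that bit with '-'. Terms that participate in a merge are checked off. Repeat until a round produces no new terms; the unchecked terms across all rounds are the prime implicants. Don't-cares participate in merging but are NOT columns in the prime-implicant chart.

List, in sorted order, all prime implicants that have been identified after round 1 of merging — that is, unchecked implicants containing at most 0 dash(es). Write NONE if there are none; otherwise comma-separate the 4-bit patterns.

Round 0: 0000✓ 0001✓ 0010✓ 0100✓ 0101✓ 0110✓ 1000✓ 1001✓ 1101✓ 1110✓ 1111✓
Round 1: -000✓ -001✓ -101✓ -110 0-00✓ 0-01✓ 0-10✓ 00-0✓ 000-✓ 01-0✓ 010-✓ 1-01✓ 100-✓ 11-1 111-
Round 2: --01 -00- 0--0 0-0-
PIs = {--01, -00-, -110, 0--0, 0-0-, 11-1, 111-}

NONE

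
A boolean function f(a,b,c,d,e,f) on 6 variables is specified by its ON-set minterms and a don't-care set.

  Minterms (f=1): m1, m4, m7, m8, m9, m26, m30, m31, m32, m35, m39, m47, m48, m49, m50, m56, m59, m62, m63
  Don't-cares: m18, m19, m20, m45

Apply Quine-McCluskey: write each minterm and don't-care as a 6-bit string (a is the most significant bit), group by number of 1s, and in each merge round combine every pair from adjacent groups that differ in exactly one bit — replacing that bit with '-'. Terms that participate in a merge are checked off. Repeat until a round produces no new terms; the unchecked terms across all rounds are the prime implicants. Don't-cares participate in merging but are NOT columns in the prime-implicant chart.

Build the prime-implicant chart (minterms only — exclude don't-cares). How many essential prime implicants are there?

size-2^0 implicants → 000001(✓)  000100(✓)  000111(✓)  001000(✓)  001001(✓)  010010(✓)  010011(✓)  010100(✓)  011010(✓)  011110(✓)  011111(✓)  100000(✓)  100011(✓)  100111(✓)  101101(✓)  101111(✓)  110000(✓)  110001(✓)  110010(✓)  111000(✓)  111011(✓)  111110(✓)  111111(✓)
size-2^1 implicants → -00111  -10010  -11110(✓)  -11111(✓)  0-0100  00-001  00100-  01-010  01001-  011-10  01111-(✓)  1-0000  1-1111  10-111  100-11  1011-1  11-000  1100-0  11000-  111-11  11111-(✓)
size-2^2 implicants → -1111-
Unchecked terms (primes): -00111, -10010, -1111-, 0-0100, 00-001, 00100-, 01-010, 01001-, 011-10, 1-0000, 1-1111, 10-111, 100-11, 1011-1, 11-000, 1100-0, 11000-, 111-11
Minterm coverage:
  m1 ⊆ 00-001 [E]
  m4 ⊆ 0-0100 [E]
  m7 ⊆ -00111 [E]
  m8 ⊆ 00100- [E]
  m9 ⊆ 00-001,00100-
  m26 ⊆ 01-010,011-10
  m30 ⊆ -1111-,011-10
  m31 ⊆ -1111- [E]
  m32 ⊆ 1-0000 [E]
  m35 ⊆ 100-11 [E]
  m39 ⊆ -00111,10-111,100-11
  m47 ⊆ 1-1111,10-111,1011-1
  m48 ⊆ 1-0000,11-000,1100-0,11000-
  m49 ⊆ 11000- [E]
  m50 ⊆ -10010,1100-0
  m56 ⊆ 11-000 [E]
  m59 ⊆ 111-11 [E]
  m62 ⊆ -1111- [E]
  m63 ⊆ -1111-,1-1111,111-11
E = {-00111, -1111-, 0-0100, 00-001, 00100-, 1-0000, 100-11, 11-000, 11000-, 111-11}

10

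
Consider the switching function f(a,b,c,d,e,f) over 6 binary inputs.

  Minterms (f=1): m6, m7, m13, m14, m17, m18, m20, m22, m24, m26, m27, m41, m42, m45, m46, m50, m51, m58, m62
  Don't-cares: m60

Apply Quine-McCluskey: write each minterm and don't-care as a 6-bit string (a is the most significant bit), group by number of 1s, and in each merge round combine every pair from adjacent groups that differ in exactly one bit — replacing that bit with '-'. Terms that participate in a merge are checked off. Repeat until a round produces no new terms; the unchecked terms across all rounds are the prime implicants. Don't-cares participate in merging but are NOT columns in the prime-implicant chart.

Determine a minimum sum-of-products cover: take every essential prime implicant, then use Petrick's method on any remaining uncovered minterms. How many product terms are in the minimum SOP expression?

11

Round 0: 000110✓ 000111✓ 001101✓ 001110✓ 010001 010010✓ 010100✓ 010110✓ 011000✓ 011010✓ 011011✓ 101001✓ 101010✓ 101101✓ 101110✓ 110010✓ 110011✓ 111010✓ 111100✓ 111110✓
Round 1: -01101 -01110 -10010✓ -11010✓ 0-0110 00-110 00011- 01-010✓ 010-10 0101-0 0110-0 01101- 1-1010✓ 1-1110✓ 101-01 101-10✓ 11-010✓ 11001- 111-10✓ 1111-0
Round 2: -1-010 1-1-10
PIs = {-01101, -01110, -1-010, 0-0110, 00-110, 00011-, 010-10, 010001, 0101-0, 0110-0, 01101-, 1-1-10, 101-01, 11001-, 1111-0}
Coverage chart:
  m6: 0-0110,00-110,00011-
  m7: 00011- ←essential
  m13: -01101 ←essential
  m14: -01110,00-110
  m17: 010001 ←essential
  m18: -1-010,010-10
  m20: 0101-0 ←essential
  m22: 0-0110,010-10,0101-0
  m24: 0110-0 ←essential
  m26: -1-010,0110-0,01101-
  m27: 01101- ←essential
  m41: 101-01 ←essential
  m42: 1-1-10 ←essential
  m45: -01101,101-01
  m46: -01110,1-1-10
  m50: -1-010,11001-
  m51: 11001- ←essential
  m58: -1-010,1-1-10
  m62: 1-1-10,1111-0
Essential: -01101, 00011-, 010001, 0101-0, 0110-0, 01101-, 1-1-10, 101-01, 11001-
Petrick residual → -01110, -1-010
Min cover (11 terms): b'cde'f + b'cdef' + bd'ef' + a'b'c'de + a'bc'd'e'f + a'bc'df' + a'bcd'f' + a'bcd'e + acef' + ab'ce'f + abc'd'e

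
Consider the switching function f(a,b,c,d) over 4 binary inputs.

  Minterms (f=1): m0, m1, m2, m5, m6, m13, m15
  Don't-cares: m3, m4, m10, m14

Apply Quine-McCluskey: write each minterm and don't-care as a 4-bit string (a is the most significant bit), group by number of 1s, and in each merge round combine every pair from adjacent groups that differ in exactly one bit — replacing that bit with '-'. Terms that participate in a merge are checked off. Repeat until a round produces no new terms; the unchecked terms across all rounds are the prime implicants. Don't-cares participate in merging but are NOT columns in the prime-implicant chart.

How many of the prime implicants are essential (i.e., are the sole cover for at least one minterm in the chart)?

0

[col 0] 0000*, 0001*, 0010*, 0011*, 0100*, 0101*, 0110*, 1010*, 1101*, 1110*, 1111*
[col 1] -010*, -101, -110*, 0-00*, 0-01*, 0-10*, 00-0*, 00-1*, 000-*, 001-*, 01-0*, 010-*, 1-10*, 11-1, 111-
[col 2] --10, 0--0, 0-0-, 00--
Prime implicants: --10, -101, 0--0, 0-0-, 00--, 11-1, 111-
PI chart (minterm → PIs covering it):
  0 | 0--0,0-0-,00--
  1 | 0-0-,00--
  2 | --10,0--0,00--
  5 | -101,0-0-
  6 | --10,0--0
  13 | -101,11-1
  15 | 11-1,111-
(no essential prime implicants)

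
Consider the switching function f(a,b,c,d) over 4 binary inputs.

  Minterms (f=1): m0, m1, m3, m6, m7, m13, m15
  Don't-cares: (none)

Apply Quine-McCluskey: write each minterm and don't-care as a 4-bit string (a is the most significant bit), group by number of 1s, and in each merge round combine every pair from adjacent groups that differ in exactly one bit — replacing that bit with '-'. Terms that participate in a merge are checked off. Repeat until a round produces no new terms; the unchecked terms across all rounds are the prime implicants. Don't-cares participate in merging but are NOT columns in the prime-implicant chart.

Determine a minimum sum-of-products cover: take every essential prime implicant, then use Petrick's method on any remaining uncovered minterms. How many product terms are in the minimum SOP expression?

4

size-2^0 implicants → 0000(✓)  0001(✓)  0011(✓)  0110(✓)  0111(✓)  1101(✓)  1111(✓)
size-2^1 implicants → -111  0-11  00-1  000-  011-  11-1
Unchecked terms (primes): -111, 0-11, 00-1, 000-, 011-, 11-1
Minterm coverage:
  m0 ⊆ 000- [E]
  m1 ⊆ 00-1,000-
  m3 ⊆ 0-11,00-1
  m6 ⊆ 011- [E]
  m7 ⊆ -111,0-11,011-
  m13 ⊆ 11-1 [E]
  m15 ⊆ -111,11-1
E = {000-, 011-, 11-1}
Petrick residual → 0-11
Cover = a'cd + a'b'c' + a'bc + abd  |cover|=4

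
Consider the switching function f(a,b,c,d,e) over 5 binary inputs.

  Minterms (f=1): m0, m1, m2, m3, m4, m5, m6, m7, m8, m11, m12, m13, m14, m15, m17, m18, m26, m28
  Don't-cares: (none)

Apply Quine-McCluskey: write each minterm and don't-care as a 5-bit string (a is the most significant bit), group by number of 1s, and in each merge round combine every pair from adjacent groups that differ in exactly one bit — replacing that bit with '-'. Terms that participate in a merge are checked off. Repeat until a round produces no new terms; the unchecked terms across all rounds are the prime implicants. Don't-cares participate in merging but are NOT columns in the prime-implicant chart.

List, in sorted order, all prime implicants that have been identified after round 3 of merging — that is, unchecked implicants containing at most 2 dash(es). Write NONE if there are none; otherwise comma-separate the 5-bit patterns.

-0001, -0010, -1100, 0--00, 0--11, 1-010

Round 0: 00000✓ 00001✓ 00010✓ 00011✓ 00100✓ 00101✓ 00110✓ 00111✓ 01000✓ 01011✓ 01100✓ 01101✓ 01110✓ 01111✓ 10001✓ 10010✓ 11010✓ 11100✓
Round 1: -0001 -0010 -1100 0-000✓ 0-011✓ 0-100✓ 0-101✓ 0-110✓ 0-111✓ 00-00✓ 00-01✓ 00-10✓ 00-11✓ 000-0✓ 000-1✓ 0000-✓ 0001-✓ 001-0✓ 001-1✓ 0010-✓ 0011-✓ 01-00✓ 01-11✓ 011-0✓ 011-1✓ 0110-✓ 0111-✓ 1-010
Round 2: 0--00 0--11 0-1-0✓ 0-1-1✓ 0-10-✓ 0-11-✓ 00--0✓ 00--1✓ 00-0-✓ 00-1-✓ 000--✓ 001--✓ 011--✓
Round 3: 0-1-- 00---
PIs = {-0001, -0010, -1100, 0--00, 0--11, 0-1--, 00---, 1-010}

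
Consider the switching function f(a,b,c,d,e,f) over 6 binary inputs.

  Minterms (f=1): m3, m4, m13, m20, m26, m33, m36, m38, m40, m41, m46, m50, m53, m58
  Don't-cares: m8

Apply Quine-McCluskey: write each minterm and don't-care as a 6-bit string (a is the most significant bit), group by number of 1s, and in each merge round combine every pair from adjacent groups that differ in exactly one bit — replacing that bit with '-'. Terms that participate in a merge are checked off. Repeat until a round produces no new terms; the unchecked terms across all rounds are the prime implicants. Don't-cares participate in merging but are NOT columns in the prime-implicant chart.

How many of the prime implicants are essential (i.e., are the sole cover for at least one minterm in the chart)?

Round 0: 000011 000100✓ 001000✓ 001101 010100✓ 011010✓ 100001✓ 100100✓ 100110✓ 101000✓ 101001✓ 101110✓ 110010✓ 110101 111010✓
Round 1: -00100 -01000 -11010 0-0100 10-001 10-110 1001-0 10100- 11-010
PIs = {-00100, -01000, -11010, 0-0100, 000011, 001101, 10-001, 10-110, 1001-0, 10100-, 11-010, 110101}
Coverage chart:
  m3: 000011 ←essential
  m4: -00100,0-0100
  m13: 001101 ←essential
  m20: 0-0100 ←essential
  m26: -11010 ←essential
  m33: 10-001 ←essential
  m36: -00100,1001-0
  m38: 10-110,1001-0
  m40: -01000,10100-
  m41: 10-001,10100-
  m46: 10-110 ←essential
  m50: 11-010 ←essential
  m53: 110101 ←essential
  m58: -11010,11-010
Essential: -11010, 0-0100, 000011, 001101, 10-001, 10-110, 11-010, 110101

8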